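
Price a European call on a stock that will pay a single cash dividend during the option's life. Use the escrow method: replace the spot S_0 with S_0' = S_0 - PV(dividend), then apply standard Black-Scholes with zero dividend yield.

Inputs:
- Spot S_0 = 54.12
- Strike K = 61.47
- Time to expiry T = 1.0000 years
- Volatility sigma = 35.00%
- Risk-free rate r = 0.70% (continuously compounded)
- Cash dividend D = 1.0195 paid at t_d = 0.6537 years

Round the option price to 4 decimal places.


Answer: Price = 4.5727

Derivation:
PV(D) = D * exp(-r * t_d) = 1.0195 * 0.99543455 = 1.01484553
S_0' = S_0 - PV(D) = 54.1200 - 1.01484553 = 53.10515447
d1 = (ln(S_0'/K) + (r + sigma^2/2)*T) / (sigma*sqrt(T)) = -0.22292930
d2 = d1 - sigma*sqrt(T) = -0.57292930
exp(-rT) = 0.99302444
N(d1) = 0.41179526; N(d2) = 0.28334628
C = S_0' * N(d1) - K * exp(-rT) * N(d2) = 53.10515447 * 0.41179526 - 61.4700 * 0.99302444 * 0.28334628 = 4.5727


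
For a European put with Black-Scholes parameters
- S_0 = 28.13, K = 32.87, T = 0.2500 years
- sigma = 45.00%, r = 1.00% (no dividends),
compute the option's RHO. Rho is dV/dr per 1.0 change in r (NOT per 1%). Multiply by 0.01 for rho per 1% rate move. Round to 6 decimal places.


Answer: Rho = -6.444919

Derivation:
d1 = -0.5684945119; d2 = -0.7934945119
phi(d1) = 0.3394150656; exp(-qT) = 1.0000000000; exp(-rT) = 0.9975031224
N(-d2) = 0.7862551172
Rho = -K*T*exp(-rT)*N(-d2) = -32.8700 * 0.2500 * 0.9975031224 * 0.7862551172 = -6.444919


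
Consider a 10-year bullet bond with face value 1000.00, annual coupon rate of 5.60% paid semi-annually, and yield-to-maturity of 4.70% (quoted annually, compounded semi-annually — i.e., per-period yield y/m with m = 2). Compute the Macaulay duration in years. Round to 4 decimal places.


Coupon per period c = face * coupon_rate / m = 28.000000
Periods per year m = 2; per-period yield y/m = 0.023500
Number of cashflows N = 20
Cashflows (t years, CF_t, discount factor 1/(1+y/m)^(m*t), PV):
  t = 0.5000: CF_t = 28.000000, DF = 0.977040, PV = 27.357108
  t = 1.0000: CF_t = 28.000000, DF = 0.954606, PV = 26.728977
  t = 1.5000: CF_t = 28.000000, DF = 0.932688, PV = 26.115268
  t = 2.0000: CF_t = 28.000000, DF = 0.911273, PV = 25.515650
  t = 2.5000: CF_t = 28.000000, DF = 0.890350, PV = 24.929800
  t = 3.0000: CF_t = 28.000000, DF = 0.869907, PV = 24.357401
  t = 3.5000: CF_t = 28.000000, DF = 0.849934, PV = 23.798145
  t = 4.0000: CF_t = 28.000000, DF = 0.830419, PV = 23.251729
  t = 4.5000: CF_t = 28.000000, DF = 0.811352, PV = 22.717859
  t = 5.0000: CF_t = 28.000000, DF = 0.792723, PV = 22.196248
  t = 5.5000: CF_t = 28.000000, DF = 0.774522, PV = 21.686612
  t = 6.0000: CF_t = 28.000000, DF = 0.756739, PV = 21.188678
  t = 6.5000: CF_t = 28.000000, DF = 0.739363, PV = 20.702177
  t = 7.0000: CF_t = 28.000000, DF = 0.722387, PV = 20.226846
  t = 7.5000: CF_t = 28.000000, DF = 0.705801, PV = 19.762429
  t = 8.0000: CF_t = 28.000000, DF = 0.689596, PV = 19.308675
  t = 8.5000: CF_t = 28.000000, DF = 0.673762, PV = 18.865340
  t = 9.0000: CF_t = 28.000000, DF = 0.658292, PV = 18.432184
  t = 9.5000: CF_t = 28.000000, DF = 0.643178, PV = 18.008973
  t = 10.0000: CF_t = 1028.000000, DF = 0.628410, PV = 646.005439
Price P = sum_t PV_t = 1071.155540
Macaulay numerator sum_t t * PV_t:
  t * PV_t at t = 0.5000: 13.678554
  t * PV_t at t = 1.0000: 26.728977
  t * PV_t at t = 1.5000: 39.172902
  t * PV_t at t = 2.0000: 51.031301
  t * PV_t at t = 2.5000: 62.324500
  t * PV_t at t = 3.0000: 73.072204
  t * PV_t at t = 3.5000: 83.293507
  t * PV_t at t = 4.0000: 93.006917
  t * PV_t at t = 4.5000: 102.230368
  t * PV_t at t = 5.0000: 110.981238
  t * PV_t at t = 5.5000: 119.276367
  t * PV_t at t = 6.0000: 127.132070
  t * PV_t at t = 6.5000: 134.564151
  t * PV_t at t = 7.0000: 141.587924
  t * PV_t at t = 7.5000: 148.218219
  t * PV_t at t = 8.0000: 154.469402
  t * PV_t at t = 8.5000: 160.355388
  t * PV_t at t = 9.0000: 165.889652
  t * PV_t at t = 9.5000: 171.085240
  t * PV_t at t = 10.0000: 6460.054392
Macaulay duration D = (sum_t t * PV_t) / P = 8438.153273 / 1071.155540 = 7.877617

Answer: Macaulay duration = 7.8776 years


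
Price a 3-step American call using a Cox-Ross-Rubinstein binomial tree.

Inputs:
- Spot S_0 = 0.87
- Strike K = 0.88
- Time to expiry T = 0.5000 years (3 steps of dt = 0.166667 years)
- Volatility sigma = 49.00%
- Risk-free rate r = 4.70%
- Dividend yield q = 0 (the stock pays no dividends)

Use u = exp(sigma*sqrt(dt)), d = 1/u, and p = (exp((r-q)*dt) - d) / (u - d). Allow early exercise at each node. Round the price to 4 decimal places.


dt = T/N = 0.166667
u = exp(sigma*sqrt(dt)) = 1.221454; d = 1/u = 0.818697
p = (exp((r-q)*dt) - d) / (u - d) = 0.469681
Discount per step: exp(-r*dt) = 0.992197
Stock lattice S(k, i) with i counting down-moves:
  k=0: S(0,0) = 0.8700
  k=1: S(1,0) = 1.0627; S(1,1) = 0.7123
  k=2: S(2,0) = 1.2980; S(2,1) = 0.8700; S(2,2) = 0.5831
  k=3: S(3,0) = 1.5854; S(3,1) = 1.0627; S(3,2) = 0.7123; S(3,3) = 0.4774
Terminal payoffs V(N, i) = max(S_T - K, 0):
  V(3,0) = 0.705442; V(3,1) = 0.182665; V(3,2) = 0.000000; V(3,3) = 0.000000
Backward induction: V(k, i) = exp(-r*dt) * [p * V(k+1, i) + (1-p) * V(k+1, i+1)]; then take max(V_cont, immediate exercise) for American.
  V(2,0) = exp(-r*dt) * [p*0.705442 + (1-p)*0.182665] = 0.424862; exercise = 0.417996; V(2,0) = max -> 0.424862
  V(2,1) = exp(-r*dt) * [p*0.182665 + (1-p)*0.000000] = 0.085125; exercise = 0.000000; V(2,1) = max -> 0.085125
  V(2,2) = exp(-r*dt) * [p*0.000000 + (1-p)*0.000000] = 0.000000; exercise = 0.000000; V(2,2) = max -> 0.000000
  V(1,0) = exp(-r*dt) * [p*0.424862 + (1-p)*0.085125] = 0.242784; exercise = 0.182665; V(1,0) = max -> 0.242784
  V(1,1) = exp(-r*dt) * [p*0.085125 + (1-p)*0.000000] = 0.039670; exercise = 0.000000; V(1,1) = max -> 0.039670
  V(0,0) = exp(-r*dt) * [p*0.242784 + (1-p)*0.039670] = 0.134015; exercise = 0.000000; V(0,0) = max -> 0.134015

Answer: Price = V(0,0) = 0.1340


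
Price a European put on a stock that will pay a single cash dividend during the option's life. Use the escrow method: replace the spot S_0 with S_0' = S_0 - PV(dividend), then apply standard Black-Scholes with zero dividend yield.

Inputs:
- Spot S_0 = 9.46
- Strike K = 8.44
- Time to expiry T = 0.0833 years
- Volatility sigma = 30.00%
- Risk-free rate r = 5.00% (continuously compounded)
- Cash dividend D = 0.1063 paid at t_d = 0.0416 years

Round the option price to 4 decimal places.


PV(D) = D * exp(-r * t_d) = 0.1063 * 0.99792216 = 0.10607913
S_0' = S_0 - PV(D) = 9.4600 - 0.10607913 = 9.35392087
d1 = (ln(S_0'/K) + (r + sigma^2/2)*T) / (sigma*sqrt(T)) = 1.27881865
d2 = d1 - sigma*sqrt(T) = 1.19223343
exp(-rT) = 0.99584366
N(-d1) = 0.10048046; N(-d2) = 0.11658486
P = K * exp(-rT) * N(-d2) - S_0' * N(-d1) = 8.4400 * 0.99584366 * 0.11658486 - 9.35392087 * 0.10048046 = 0.0400

Answer: Price = 0.0400


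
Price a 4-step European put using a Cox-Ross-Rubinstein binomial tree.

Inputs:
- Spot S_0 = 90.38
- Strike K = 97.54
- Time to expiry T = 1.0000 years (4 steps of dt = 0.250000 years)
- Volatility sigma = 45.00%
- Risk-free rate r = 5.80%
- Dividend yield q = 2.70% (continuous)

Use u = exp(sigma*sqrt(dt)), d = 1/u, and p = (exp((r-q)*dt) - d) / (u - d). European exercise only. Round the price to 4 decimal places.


Answer: Price = V(0,0) = 18.2108

Derivation:
dt = T/N = 0.250000
u = exp(sigma*sqrt(dt)) = 1.252323; d = 1/u = 0.798516
p = (exp((r-q)*dt) - d) / (u - d) = 0.461130
Discount per step: exp(-r*dt) = 0.985605
Stock lattice S(k, i) with i counting down-moves:
  k=0: S(0,0) = 90.3800
  k=1: S(1,0) = 113.1849; S(1,1) = 72.1699
  k=2: S(2,0) = 141.7441; S(2,1) = 90.3800; S(2,2) = 57.6288
  k=3: S(3,0) = 177.5093; S(3,1) = 113.1849; S(3,2) = 72.1699; S(3,3) = 46.0176
  k=4: S(4,0) = 222.2989; S(4,1) = 141.7441; S(4,2) = 90.3800; S(4,3) = 57.6288; S(4,4) = 36.7458
Terminal payoffs V(N, i) = max(K - S_T, 0):
  V(4,0) = 0.000000; V(4,1) = 0.000000; V(4,2) = 7.160000; V(4,3) = 39.911168; V(4,4) = 60.794234
Backward induction: V(k, i) = exp(-r*dt) * [p * V(k+1, i) + (1-p) * V(k+1, i+1)].
  V(3,0) = exp(-r*dt) * [p*0.000000 + (1-p)*0.000000] = 0.000000
  V(3,1) = exp(-r*dt) * [p*0.000000 + (1-p)*7.160000] = 3.802766
  V(3,2) = exp(-r*dt) * [p*7.160000 + (1-p)*39.911168] = 24.451485
  V(3,3) = exp(-r*dt) * [p*39.911168 + (1-p)*60.794234] = 50.427890
  V(2,0) = exp(-r*dt) * [p*0.000000 + (1-p)*3.802766] = 2.019697
  V(2,1) = exp(-r*dt) * [p*3.802766 + (1-p)*24.451485] = 14.714817
  V(2,2) = exp(-r*dt) * [p*24.451485 + (1-p)*50.427890] = 37.895891
  V(1,0) = exp(-r*dt) * [p*2.019697 + (1-p)*14.714817] = 8.733160
  V(1,1) = exp(-r*dt) * [p*14.714817 + (1-p)*37.895891] = 26.814751
  V(0,0) = exp(-r*dt) * [p*8.733160 + (1-p)*26.814751] = 18.210803


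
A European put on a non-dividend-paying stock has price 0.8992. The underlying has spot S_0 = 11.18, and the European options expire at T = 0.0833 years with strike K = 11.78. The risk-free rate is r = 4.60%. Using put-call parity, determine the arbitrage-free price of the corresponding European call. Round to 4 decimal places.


Answer: Call price = 0.3443

Derivation:
Put-call parity: C - P = S_0 * exp(-qT) - K * exp(-rT).
S_0 * exp(-qT) = 11.1800 * 1.00000000 = 11.18000000
K * exp(-rT) = 11.7800 * 0.99617553 = 11.73494777
C = P + S*exp(-qT) - K*exp(-rT)
C = 0.8992 + 11.18000000 - 11.73494777 = 0.3443


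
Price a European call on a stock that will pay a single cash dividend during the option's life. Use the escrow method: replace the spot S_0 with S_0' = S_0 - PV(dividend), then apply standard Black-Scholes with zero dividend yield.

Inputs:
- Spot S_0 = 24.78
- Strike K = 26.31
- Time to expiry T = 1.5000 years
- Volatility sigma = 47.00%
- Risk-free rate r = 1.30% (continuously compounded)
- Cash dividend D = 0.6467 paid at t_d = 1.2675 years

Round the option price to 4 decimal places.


Answer: Price = 4.8642

Derivation:
PV(D) = D * exp(-r * t_d) = 0.6467 * 0.98365751 = 0.63613131
S_0' = S_0 - PV(D) = 24.7800 - 0.63613131 = 24.14386869
d1 = (ln(S_0'/K) + (r + sigma^2/2)*T) / (sigma*sqrt(T)) = 0.17243082
d2 = d1 - sigma*sqrt(T) = -0.40319927
exp(-rT) = 0.98068890
N(d1) = 0.56845058; N(d2) = 0.34340082
C = S_0' * N(d1) - K * exp(-rT) * N(d2) = 24.14386869 * 0.56845058 - 26.3100 * 0.98068890 * 0.34340082 = 4.8642


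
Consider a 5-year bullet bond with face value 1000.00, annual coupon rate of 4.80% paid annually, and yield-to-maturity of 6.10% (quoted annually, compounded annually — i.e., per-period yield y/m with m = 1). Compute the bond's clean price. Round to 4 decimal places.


Coupon per period c = face * coupon_rate / m = 48.000000
Periods per year m = 1; per-period yield y/m = 0.061000
Number of cashflows N = 5
Cashflows (t years, CF_t, discount factor 1/(1+y/m)^(m*t), PV):
  t = 1.0000: CF_t = 48.000000, DF = 0.942507, PV = 45.240339
  t = 2.0000: CF_t = 48.000000, DF = 0.888320, PV = 42.639340
  t = 3.0000: CF_t = 48.000000, DF = 0.837247, PV = 40.187879
  t = 4.0000: CF_t = 48.000000, DF = 0.789112, PV = 37.877360
  t = 5.0000: CF_t = 1048.000000, DF = 0.743743, PV = 779.443004
Price P = sum_t PV_t = 945.387922

Answer: Price = 945.3879


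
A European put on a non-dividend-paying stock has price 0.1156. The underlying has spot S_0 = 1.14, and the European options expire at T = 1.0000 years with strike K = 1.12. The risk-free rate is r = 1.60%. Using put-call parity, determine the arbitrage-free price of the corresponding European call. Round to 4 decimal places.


Put-call parity: C - P = S_0 * exp(-qT) - K * exp(-rT).
S_0 * exp(-qT) = 1.1400 * 1.00000000 = 1.14000000
K * exp(-rT) = 1.1200 * 0.98412732 = 1.10222260
C = P + S*exp(-qT) - K*exp(-rT)
C = 0.1156 + 1.14000000 - 1.10222260 = 0.1534

Answer: Call price = 0.1534


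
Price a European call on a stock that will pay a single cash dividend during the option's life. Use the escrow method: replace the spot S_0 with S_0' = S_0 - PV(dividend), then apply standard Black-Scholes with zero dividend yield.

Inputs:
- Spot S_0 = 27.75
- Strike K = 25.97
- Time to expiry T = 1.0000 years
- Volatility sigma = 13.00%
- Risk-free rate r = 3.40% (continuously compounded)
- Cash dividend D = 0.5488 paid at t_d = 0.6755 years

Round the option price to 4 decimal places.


Answer: Price = 2.6646

Derivation:
PV(D) = D * exp(-r * t_d) = 0.5488 * 0.97729473 = 0.53633935
S_0' = S_0 - PV(D) = 27.7500 - 0.53633935 = 27.21366065
d1 = (ln(S_0'/K) + (r + sigma^2/2)*T) / (sigma*sqrt(T)) = 0.68636193
d2 = d1 - sigma*sqrt(T) = 0.55636193
exp(-rT) = 0.96657150
N(d1) = 0.75375755; N(d2) = 0.71101827
C = S_0' * N(d1) - K * exp(-rT) * N(d2) = 27.21366065 * 0.75375755 - 25.9700 * 0.96657150 * 0.71101827 = 2.6646


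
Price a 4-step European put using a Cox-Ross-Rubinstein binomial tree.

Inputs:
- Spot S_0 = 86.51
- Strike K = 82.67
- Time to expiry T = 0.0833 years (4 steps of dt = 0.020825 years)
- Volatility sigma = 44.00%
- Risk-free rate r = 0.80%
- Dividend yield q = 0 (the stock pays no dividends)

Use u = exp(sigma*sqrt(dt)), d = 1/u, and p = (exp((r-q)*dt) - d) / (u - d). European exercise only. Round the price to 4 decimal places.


dt = T/N = 0.020825
u = exp(sigma*sqrt(dt)) = 1.065555; d = 1/u = 0.938478
p = (exp((r-q)*dt) - d) / (u - d) = 0.485442
Discount per step: exp(-r*dt) = 0.999833
Stock lattice S(k, i) with i counting down-moves:
  k=0: S(0,0) = 86.5100
  k=1: S(1,0) = 92.1812; S(1,1) = 81.1877
  k=2: S(2,0) = 98.2241; S(2,1) = 86.5100; S(2,2) = 76.1929
  k=3: S(3,0) = 104.6632; S(3,1) = 92.1812; S(3,2) = 81.1877; S(3,3) = 71.5054
  k=4: S(4,0) = 111.5244; S(4,1) = 98.2241; S(4,2) = 86.5100; S(4,3) = 76.1929; S(4,4) = 67.1062
Terminal payoffs V(N, i) = max(K - S_T, 0):
  V(4,0) = 0.000000; V(4,1) = 0.000000; V(4,2) = 0.000000; V(4,3) = 6.477094; V(4,4) = 15.563782
Backward induction: V(k, i) = exp(-r*dt) * [p * V(k+1, i) + (1-p) * V(k+1, i+1)].
  V(3,0) = exp(-r*dt) * [p*0.000000 + (1-p)*0.000000] = 0.000000
  V(3,1) = exp(-r*dt) * [p*0.000000 + (1-p)*0.000000] = 0.000000
  V(3,2) = exp(-r*dt) * [p*0.000000 + (1-p)*6.477094] = 3.332282
  V(3,3) = exp(-r*dt) * [p*6.477094 + (1-p)*15.563782] = 11.150860
  V(2,0) = exp(-r*dt) * [p*0.000000 + (1-p)*0.000000] = 0.000000
  V(2,1) = exp(-r*dt) * [p*0.000000 + (1-p)*3.332282] = 1.714365
  V(2,2) = exp(-r*dt) * [p*3.332282 + (1-p)*11.150860] = 7.354164
  V(1,0) = exp(-r*dt) * [p*0.000000 + (1-p)*1.714365] = 0.881992
  V(1,1) = exp(-r*dt) * [p*1.714365 + (1-p)*7.354164] = 4.615597
  V(0,0) = exp(-r*dt) * [p*0.881992 + (1-p)*4.615597] = 2.802680

Answer: Price = V(0,0) = 2.8027


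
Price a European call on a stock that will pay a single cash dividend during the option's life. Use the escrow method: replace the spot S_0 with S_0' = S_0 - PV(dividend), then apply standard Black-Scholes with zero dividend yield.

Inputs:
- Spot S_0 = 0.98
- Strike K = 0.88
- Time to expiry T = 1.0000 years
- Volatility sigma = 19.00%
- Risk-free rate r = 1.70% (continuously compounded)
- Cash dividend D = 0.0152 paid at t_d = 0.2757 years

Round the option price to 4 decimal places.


Answer: Price = 0.1302

Derivation:
PV(D) = D * exp(-r * t_d) = 0.0152 * 0.99532407 = 0.01512893
S_0' = S_0 - PV(D) = 0.9800 - 0.01512893 = 0.96487107
d1 = (ln(S_0'/K) + (r + sigma^2/2)*T) / (sigma*sqrt(T)) = 0.66906623
d2 = d1 - sigma*sqrt(T) = 0.47906623
exp(-rT) = 0.98314368
N(d1) = 0.74827338; N(d2) = 0.68405424
C = S_0' * N(d1) - K * exp(-rT) * N(d2) = 0.96487107 * 0.74827338 - 0.8800 * 0.98314368 * 0.68405424 = 0.1302


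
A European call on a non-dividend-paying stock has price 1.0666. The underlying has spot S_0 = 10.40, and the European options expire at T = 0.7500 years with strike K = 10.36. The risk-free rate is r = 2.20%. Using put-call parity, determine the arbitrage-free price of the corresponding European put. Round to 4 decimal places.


Answer: Put price = 0.8571

Derivation:
Put-call parity: C - P = S_0 * exp(-qT) - K * exp(-rT).
S_0 * exp(-qT) = 10.4000 * 1.00000000 = 10.40000000
K * exp(-rT) = 10.3600 * 0.98363538 = 10.19046253
P = C - S*exp(-qT) + K*exp(-rT)
P = 1.0666 - 10.40000000 + 10.19046253 = 0.8571


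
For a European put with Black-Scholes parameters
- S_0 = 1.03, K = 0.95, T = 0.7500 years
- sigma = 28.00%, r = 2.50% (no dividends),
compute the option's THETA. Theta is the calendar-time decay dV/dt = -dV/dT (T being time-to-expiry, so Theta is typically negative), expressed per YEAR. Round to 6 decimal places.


Answer: Theta = -0.048662

Derivation:
d1 = 0.5319956801; d2 = 0.2895085670
phi(d1) = 0.3463005515; exp(-qT) = 1.0000000000; exp(-rT) = 0.9814246877
Theta = -S*exp(-qT)*phi(d1)*sigma/(2*sqrt(T)) + r*K*exp(-rT)*N(-d2) - q*S*exp(-qT)*N(-d1)
N(-d1) = 0.2973644937; N(-d2) = 0.3860961125; sqrt(T) = 0.8660254038
Term 1 = -1.0300 * 1.0000000000 * 0.3463005515 * 0.2800 / (2 * 0.8660254038) = -0.0576617491
Term 2 = 0.0250 * 0.9500 * 0.9814246877 * 0.3860961125 = 0.0089994511
Term 3 = 0 (no dividend yield, q = 0)
Theta = -0.0576617491 + (0.0089994511) + (0.0000000000) = -0.048662


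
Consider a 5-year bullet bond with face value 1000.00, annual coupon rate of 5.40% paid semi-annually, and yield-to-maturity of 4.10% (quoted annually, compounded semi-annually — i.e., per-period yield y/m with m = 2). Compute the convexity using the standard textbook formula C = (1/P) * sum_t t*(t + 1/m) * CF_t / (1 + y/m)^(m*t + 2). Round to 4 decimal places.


Answer: Convexity = 22.6750

Derivation:
Coupon per period c = face * coupon_rate / m = 27.000000
Periods per year m = 2; per-period yield y/m = 0.020500
Number of cashflows N = 10
Cashflows (t years, CF_t, discount factor 1/(1+y/m)^(m*t), PV):
  t = 0.5000: CF_t = 27.000000, DF = 0.979912, PV = 26.457619
  t = 1.0000: CF_t = 27.000000, DF = 0.960227, PV = 25.926133
  t = 1.5000: CF_t = 27.000000, DF = 0.940938, PV = 25.405324
  t = 2.0000: CF_t = 27.000000, DF = 0.922036, PV = 24.894977
  t = 2.5000: CF_t = 27.000000, DF = 0.903514, PV = 24.394882
  t = 3.0000: CF_t = 27.000000, DF = 0.885364, PV = 23.904833
  t = 3.5000: CF_t = 27.000000, DF = 0.867579, PV = 23.424628
  t = 4.0000: CF_t = 27.000000, DF = 0.850151, PV = 22.954069
  t = 4.5000: CF_t = 27.000000, DF = 0.833073, PV = 22.492964
  t = 5.0000: CF_t = 1027.000000, DF = 0.816338, PV = 838.378926
Price P = sum_t PV_t = 1058.234354
Convexity numerator sum_t t*(t + 1/m) * CF_t / (1+y/m)^(m*t + 2):
  t = 0.5000: term = 12.702662
  t = 1.0000: term = 37.342465
  t = 1.5000: term = 73.184646
  t = 2.0000: term = 119.524164
  t = 2.5000: term = 175.684709
  t = 3.0000: term = 241.017729
  t = 3.5000: term = 314.901492
  t = 4.0000: term = 396.740173
  t = 4.5000: term = 485.962976
  t = 5.0000: term = 22138.440715
Convexity = (1/P) * sum = 23995.501732 / 1058.234354 = 22.675036


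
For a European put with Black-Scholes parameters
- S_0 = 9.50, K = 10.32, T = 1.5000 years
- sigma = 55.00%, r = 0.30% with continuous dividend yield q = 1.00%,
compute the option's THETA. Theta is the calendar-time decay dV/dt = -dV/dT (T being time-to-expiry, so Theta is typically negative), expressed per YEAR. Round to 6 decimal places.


d1 = 0.1983092623; d2 = -0.4753004170
phi(d1) = 0.3911743874; exp(-qT) = 0.9851119396; exp(-rT) = 0.9955101098
Theta = -S*exp(-qT)*phi(d1)*sigma/(2*sqrt(T)) + r*K*exp(-rT)*N(-d2) - q*S*exp(-qT)*N(-d1)
N(-d1) = 0.4214015527; N(-d2) = 0.6827135690; sqrt(T) = 1.2247448714
Term 1 = -9.5000 * 0.9851119396 * 0.3911743874 * 0.5500 / (2 * 1.2247448714) = -0.8219902448
Term 2 = 0.0030 * 10.3200 * 0.9955101098 * 0.6827135690 = 0.0210419101
Term 3 = -0.0100 * 9.5000 * 0.9851119396 * 0.4214015527 = -0.0394371316
Theta = -0.8219902448 + (0.0210419101) + (-0.0394371316) = -0.840385

Answer: Theta = -0.840385


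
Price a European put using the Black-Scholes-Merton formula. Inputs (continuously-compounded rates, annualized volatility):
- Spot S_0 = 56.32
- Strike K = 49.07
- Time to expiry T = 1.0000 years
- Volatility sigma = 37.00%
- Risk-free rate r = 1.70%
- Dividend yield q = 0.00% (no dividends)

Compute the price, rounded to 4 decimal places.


Answer: Price = 4.2876

Derivation:
d1 = (ln(S/K) + (r - q + 0.5*sigma^2) * T) / (sigma * sqrt(T)) = 0.60338341
d2 = d1 - sigma * sqrt(T) = 0.23338341
exp(-rT) = 0.98314368; exp(-qT) = 1.00000000
P = K * exp(-rT) * N(-d2) - S_0 * exp(-qT) * N(-d1)
N(-d1) = 0.27312683; N(-d2) = 0.40773185
P = 49.0700 * 0.98314368 * 0.40773185 - 56.3200 * 1.00000000 * 0.27312683 = 4.2876


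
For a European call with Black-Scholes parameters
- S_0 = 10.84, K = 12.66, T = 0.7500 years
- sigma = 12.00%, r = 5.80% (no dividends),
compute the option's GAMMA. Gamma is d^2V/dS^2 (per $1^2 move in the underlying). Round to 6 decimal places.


d1 = -1.0229147652; d2 = -1.1268378136
phi(d1) = 0.2364269870; exp(-qT) = 1.0000000000; exp(-rT) = 0.9574325541
Gamma = exp(-qT) * phi(d1) / (S * sigma * sqrt(T)) = 1.0000000000 * 0.2364269870 / (10.8400 * 0.1200 * 0.8660254038) = 0.209873

Answer: Gamma = 0.209873


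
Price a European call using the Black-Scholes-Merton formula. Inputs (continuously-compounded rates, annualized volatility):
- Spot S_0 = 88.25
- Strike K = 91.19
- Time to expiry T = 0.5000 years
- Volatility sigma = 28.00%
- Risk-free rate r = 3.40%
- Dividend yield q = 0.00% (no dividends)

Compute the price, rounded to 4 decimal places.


d1 = (ln(S/K) + (r - q + 0.5*sigma^2) * T) / (sigma * sqrt(T)) = 0.01933661
d2 = d1 - sigma * sqrt(T) = -0.17865329
exp(-rT) = 0.98314368; exp(-qT) = 1.00000000
C = S_0 * exp(-qT) * N(d1) - K * exp(-rT) * N(d2)
N(d1) = 0.50771371; N(d2) = 0.42910498
C = 88.2500 * 1.00000000 * 0.50771371 - 91.1900 * 0.98314368 * 0.42910498 = 6.3352

Answer: Price = 6.3352


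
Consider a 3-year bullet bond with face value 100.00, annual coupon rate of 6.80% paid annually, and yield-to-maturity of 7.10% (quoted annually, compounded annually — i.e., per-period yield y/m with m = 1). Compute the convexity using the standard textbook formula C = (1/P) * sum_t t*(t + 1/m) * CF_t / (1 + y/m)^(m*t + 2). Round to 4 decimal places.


Answer: Convexity = 9.5912

Derivation:
Coupon per period c = face * coupon_rate / m = 6.800000
Periods per year m = 1; per-period yield y/m = 0.071000
Number of cashflows N = 3
Cashflows (t years, CF_t, discount factor 1/(1+y/m)^(m*t), PV):
  t = 1.0000: CF_t = 6.800000, DF = 0.933707, PV = 6.349206
  t = 2.0000: CF_t = 6.800000, DF = 0.871808, PV = 5.928297
  t = 3.0000: CF_t = 106.800000, DF = 0.814013, PV = 86.936638
Price P = sum_t PV_t = 99.214141
Convexity numerator sum_t t*(t + 1/m) * CF_t / (1+y/m)^(m*t + 2):
  t = 1.0000: term = 11.070583
  t = 2.0000: term = 31.010037
  t = 3.0000: term = 909.505112
Convexity = (1/P) * sum = 951.585732 / 99.214141 = 9.591231


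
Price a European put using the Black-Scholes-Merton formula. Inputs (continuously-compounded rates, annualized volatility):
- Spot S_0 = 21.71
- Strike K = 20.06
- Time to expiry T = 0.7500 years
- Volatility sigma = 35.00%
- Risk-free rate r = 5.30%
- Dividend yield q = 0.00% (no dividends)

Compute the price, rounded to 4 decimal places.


Answer: Price = 1.4384

Derivation:
d1 = (ln(S/K) + (r - q + 0.5*sigma^2) * T) / (sigma * sqrt(T)) = 0.54347697
d2 = d1 - sigma * sqrt(T) = 0.24036808
exp(-rT) = 0.96102967; exp(-qT) = 1.00000000
P = K * exp(-rT) * N(-d2) - S_0 * exp(-qT) * N(-d1)
N(-d1) = 0.29340072; N(-d2) = 0.40502246
P = 20.0600 * 0.96102967 * 0.40502246 - 21.7100 * 1.00000000 * 0.29340072 = 1.4384


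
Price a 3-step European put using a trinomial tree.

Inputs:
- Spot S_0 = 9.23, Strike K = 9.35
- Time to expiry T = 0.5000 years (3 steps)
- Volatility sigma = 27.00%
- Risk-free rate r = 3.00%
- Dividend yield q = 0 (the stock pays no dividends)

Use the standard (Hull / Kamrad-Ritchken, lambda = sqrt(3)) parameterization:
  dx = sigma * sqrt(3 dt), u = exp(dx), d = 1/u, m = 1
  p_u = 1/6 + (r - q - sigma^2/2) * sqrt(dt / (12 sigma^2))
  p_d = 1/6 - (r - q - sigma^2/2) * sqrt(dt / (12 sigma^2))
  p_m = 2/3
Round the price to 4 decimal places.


dt = T/N = 0.166667; dx = sigma*sqrt(3*dt) = 0.190919
u = exp(dx) = 1.210361; d = 1/u = 0.826200
p_u = 0.163851, p_m = 0.666667, p_d = 0.169482
Discount per step: exp(-r*dt) = 0.995012
Stock lattice S(k, j) with j the centered position index:
  k=0: S(0,+0) = 9.2300
  k=1: S(1,-1) = 7.6258; S(1,+0) = 9.2300; S(1,+1) = 11.1716
  k=2: S(2,-2) = 6.3005; S(2,-1) = 7.6258; S(2,+0) = 9.2300; S(2,+1) = 11.1716; S(2,+2) = 13.5217
  k=3: S(3,-3) = 5.2054; S(3,-2) = 6.3005; S(3,-1) = 7.6258; S(3,+0) = 9.2300; S(3,+1) = 11.1716; S(3,+2) = 13.5217; S(3,+3) = 16.3662
Terminal payoffs V(N, j) = max(K - S_T, 0):
  V(3,-3) = 4.144569; V(3,-2) = 3.049548; V(3,-1) = 1.724177; V(3,+0) = 0.120000; V(3,+1) = 0.000000; V(3,+2) = 0.000000; V(3,+3) = 0.000000
Backward induction: V(k, j) = exp(-r*dt) * [p_u * V(k+1, j+1) + p_m * V(k+1, j) + p_d * V(k+1, j-1)]
  V(2,-2) = exp(-r*dt) * [p_u*1.724177 + p_m*3.049548 + p_d*4.144569] = 3.002918
  V(2,-1) = exp(-r*dt) * [p_u*0.120000 + p_m*1.724177 + p_d*3.049548] = 1.677548
  V(2,+0) = exp(-r*dt) * [p_u*0.000000 + p_m*0.120000 + p_d*1.724177] = 0.370361
  V(2,+1) = exp(-r*dt) * [p_u*0.000000 + p_m*0.000000 + p_d*0.120000] = 0.020236
  V(2,+2) = exp(-r*dt) * [p_u*0.000000 + p_m*0.000000 + p_d*0.000000] = 0.000000
  V(1,-1) = exp(-r*dt) * [p_u*0.370361 + p_m*1.677548 + p_d*3.002918] = 1.679571
  V(1,+0) = exp(-r*dt) * [p_u*0.020236 + p_m*0.370361 + p_d*1.677548] = 0.531871
  V(1,+1) = exp(-r*dt) * [p_u*0.000000 + p_m*0.020236 + p_d*0.370361] = 0.075880
  V(0,+0) = exp(-r*dt) * [p_u*0.075880 + p_m*0.531871 + p_d*1.679571] = 0.648421

Answer: Price = V(0,0) = 0.6484


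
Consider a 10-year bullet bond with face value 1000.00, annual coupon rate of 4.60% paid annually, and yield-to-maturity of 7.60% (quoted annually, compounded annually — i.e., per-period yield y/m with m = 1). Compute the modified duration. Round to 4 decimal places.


Coupon per period c = face * coupon_rate / m = 46.000000
Periods per year m = 1; per-period yield y/m = 0.076000
Number of cashflows N = 10
Cashflows (t years, CF_t, discount factor 1/(1+y/m)^(m*t), PV):
  t = 1.0000: CF_t = 46.000000, DF = 0.929368, PV = 42.750929
  t = 2.0000: CF_t = 46.000000, DF = 0.863725, PV = 39.731347
  t = 3.0000: CF_t = 46.000000, DF = 0.802718, PV = 36.925044
  t = 4.0000: CF_t = 46.000000, DF = 0.746021, PV = 34.316955
  t = 5.0000: CF_t = 46.000000, DF = 0.693328, PV = 31.893081
  t = 6.0000: CF_t = 46.000000, DF = 0.644357, PV = 29.640410
  t = 7.0000: CF_t = 46.000000, DF = 0.598845, PV = 27.546849
  t = 8.0000: CF_t = 46.000000, DF = 0.556547, PV = 25.601161
  t = 9.0000: CF_t = 46.000000, DF = 0.517237, PV = 23.792901
  t = 10.0000: CF_t = 1046.000000, DF = 0.480704, PV = 502.815864
Price P = sum_t PV_t = 795.014541
First compute Macaulay numerator sum_t t * PV_t:
  t * PV_t at t = 1.0000: 42.750929
  t * PV_t at t = 2.0000: 79.462694
  t * PV_t at t = 3.0000: 110.775131
  t * PV_t at t = 4.0000: 137.267820
  t * PV_t at t = 5.0000: 159.465405
  t * PV_t at t = 6.0000: 177.842459
  t * PV_t at t = 7.0000: 192.827945
  t * PV_t at t = 8.0000: 204.809288
  t * PV_t at t = 9.0000: 214.136105
  t * PV_t at t = 10.0000: 5028.158638
Macaulay duration D = 6347.496415 / 795.014541 = 7.984126
Modified duration = D / (1 + y/m) = 7.984126 / (1 + 0.076000) = 7.420192

Answer: Modified duration = 7.4202


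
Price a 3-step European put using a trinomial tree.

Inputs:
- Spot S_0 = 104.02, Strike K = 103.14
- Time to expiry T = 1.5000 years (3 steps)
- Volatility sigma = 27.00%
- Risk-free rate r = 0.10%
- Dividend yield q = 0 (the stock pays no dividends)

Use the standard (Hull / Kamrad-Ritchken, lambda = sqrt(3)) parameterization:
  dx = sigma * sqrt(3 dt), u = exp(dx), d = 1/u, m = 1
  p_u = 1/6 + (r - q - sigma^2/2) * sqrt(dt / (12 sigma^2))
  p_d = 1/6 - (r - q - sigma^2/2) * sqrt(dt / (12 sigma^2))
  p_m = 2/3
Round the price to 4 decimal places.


dt = T/N = 0.500000; dx = sigma*sqrt(3*dt) = 0.330681
u = exp(dx) = 1.391916; d = 1/u = 0.718434
p_u = 0.139866, p_m = 0.666667, p_d = 0.193467
Discount per step: exp(-r*dt) = 0.999500
Stock lattice S(k, j) with j the centered position index:
  k=0: S(0,+0) = 104.0200
  k=1: S(1,-1) = 74.7315; S(1,+0) = 104.0200; S(1,+1) = 144.7871
  k=2: S(2,-2) = 53.6897; S(2,-1) = 74.7315; S(2,+0) = 104.0200; S(2,+1) = 144.7871; S(2,+2) = 201.5314
  k=3: S(3,-3) = 38.5725; S(3,-2) = 53.6897; S(3,-1) = 74.7315; S(3,+0) = 104.0200; S(3,+1) = 144.7871; S(3,+2) = 201.5314; S(3,+3) = 280.5148
Terminal payoffs V(N, j) = max(K - S_T, 0):
  V(3,-3) = 64.567490; V(3,-2) = 49.450312; V(3,-1) = 28.408471; V(3,+0) = 0.000000; V(3,+1) = 0.000000; V(3,+2) = 0.000000; V(3,+3) = 0.000000
Backward induction: V(k, j) = exp(-r*dt) * [p_u * V(k+1, j+1) + p_m * V(k+1, j) + p_d * V(k+1, j-1)]
  V(2,-2) = exp(-r*dt) * [p_u*28.408471 + p_m*49.450312 + p_d*64.567490] = 49.407247
  V(2,-1) = exp(-r*dt) * [p_u*0.000000 + p_m*28.408471 + p_d*49.450312] = 28.491755
  V(2,+0) = exp(-r*dt) * [p_u*0.000000 + p_m*0.000000 + p_d*28.408471] = 5.493366
  V(2,+1) = exp(-r*dt) * [p_u*0.000000 + p_m*0.000000 + p_d*0.000000] = 0.000000
  V(2,+2) = exp(-r*dt) * [p_u*0.000000 + p_m*0.000000 + p_d*0.000000] = 0.000000
  V(1,-1) = exp(-r*dt) * [p_u*5.493366 + p_m*28.491755 + p_d*49.407247] = 29.306873
  V(1,+0) = exp(-r*dt) * [p_u*0.000000 + p_m*5.493366 + p_d*28.491755] = 9.169884
  V(1,+1) = exp(-r*dt) * [p_u*0.000000 + p_m*0.000000 + p_d*5.493366] = 1.062256
  V(0,+0) = exp(-r*dt) * [p_u*1.062256 + p_m*9.169884 + p_d*29.306873] = 11.925790

Answer: Price = V(0,0) = 11.9258


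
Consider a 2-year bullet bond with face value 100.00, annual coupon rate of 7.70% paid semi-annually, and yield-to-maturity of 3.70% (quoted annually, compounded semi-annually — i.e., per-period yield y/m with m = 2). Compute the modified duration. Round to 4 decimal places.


Answer: Modified duration = 1.8615

Derivation:
Coupon per period c = face * coupon_rate / m = 3.850000
Periods per year m = 2; per-period yield y/m = 0.018500
Number of cashflows N = 4
Cashflows (t years, CF_t, discount factor 1/(1+y/m)^(m*t), PV):
  t = 0.5000: CF_t = 3.850000, DF = 0.981836, PV = 3.780069
  t = 1.0000: CF_t = 3.850000, DF = 0.964002, PV = 3.711408
  t = 1.5000: CF_t = 3.850000, DF = 0.946492, PV = 3.643994
  t = 2.0000: CF_t = 103.850000, DF = 0.929300, PV = 96.507789
Price P = sum_t PV_t = 107.643260
First compute Macaulay numerator sum_t t * PV_t:
  t * PV_t at t = 0.5000: 1.890034
  t * PV_t at t = 1.0000: 3.711408
  t * PV_t at t = 1.5000: 5.465991
  t * PV_t at t = 2.0000: 193.015579
Macaulay duration D = 204.083011 / 107.643260 = 1.895920
Modified duration = D / (1 + y/m) = 1.895920 / (1 + 0.018500) = 1.861483


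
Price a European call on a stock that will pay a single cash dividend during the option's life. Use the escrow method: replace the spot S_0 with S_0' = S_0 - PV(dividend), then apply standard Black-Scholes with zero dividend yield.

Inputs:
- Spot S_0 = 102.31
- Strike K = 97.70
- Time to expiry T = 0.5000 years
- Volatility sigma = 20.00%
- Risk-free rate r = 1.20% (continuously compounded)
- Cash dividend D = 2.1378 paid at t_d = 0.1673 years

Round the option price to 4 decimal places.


PV(D) = D * exp(-r * t_d) = 2.1378 * 0.99799441 = 2.13351246
S_0' = S_0 - PV(D) = 102.3100 - 2.13351246 = 100.17648754
d1 = (ln(S_0'/K) + (r + sigma^2/2)*T) / (sigma*sqrt(T)) = 0.29013968
d2 = d1 - sigma*sqrt(T) = 0.14871832
exp(-rT) = 0.99401796
N(d1) = 0.61414531; N(d2) = 0.55911205
C = S_0' * N(d1) - K * exp(-rT) * N(d2) = 100.17648754 * 0.61414531 - 97.7000 * 0.99401796 * 0.55911205 = 7.2244

Answer: Price = 7.2244


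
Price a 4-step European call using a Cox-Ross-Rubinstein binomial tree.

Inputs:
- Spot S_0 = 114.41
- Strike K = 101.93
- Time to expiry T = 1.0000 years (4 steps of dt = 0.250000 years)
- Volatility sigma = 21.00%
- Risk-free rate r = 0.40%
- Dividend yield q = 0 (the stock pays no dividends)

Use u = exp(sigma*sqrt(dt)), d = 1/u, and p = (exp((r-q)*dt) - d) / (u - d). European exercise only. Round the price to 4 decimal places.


dt = T/N = 0.250000
u = exp(sigma*sqrt(dt)) = 1.110711; d = 1/u = 0.900325
p = (exp((r-q)*dt) - d) / (u - d) = 0.478530
Discount per step: exp(-r*dt) = 0.999000
Stock lattice S(k, i) with i counting down-moves:
  k=0: S(0,0) = 114.4100
  k=1: S(1,0) = 127.0764; S(1,1) = 103.0061
  k=2: S(2,0) = 141.1451; S(2,1) = 114.4100; S(2,2) = 92.7389
  k=3: S(3,0) = 156.7714; S(3,1) = 127.0764; S(3,2) = 103.0061; S(3,3) = 83.4951
  k=4: S(4,0) = 174.1276; S(4,1) = 141.1451; S(4,2) = 114.4100; S(4,3) = 92.7389; S(4,4) = 75.1727
Terminal payoffs V(N, i) = max(S_T - K, 0):
  V(4,0) = 72.197622; V(4,1) = 39.215107; V(4,2) = 12.480000; V(4,3) = 0.000000; V(4,4) = 0.000000
Backward induction: V(k, i) = exp(-r*dt) * [p * V(k+1, i) + (1-p) * V(k+1, i+1)].
  V(3,0) = exp(-r*dt) * [p*72.197622 + (1-p)*39.215107] = 54.943247
  V(3,1) = exp(-r*dt) * [p*39.215107 + (1-p)*12.480000] = 25.248280
  V(3,2) = exp(-r*dt) * [p*12.480000 + (1-p)*0.000000] = 5.966081
  V(3,3) = exp(-r*dt) * [p*0.000000 + (1-p)*0.000000] = 0.000000
  V(2,0) = exp(-r*dt) * [p*54.943247 + (1-p)*25.248280] = 39.418763
  V(2,1) = exp(-r*dt) * [p*25.248280 + (1-p)*5.966081] = 15.177999
  V(2,2) = exp(-r*dt) * [p*5.966081 + (1-p)*0.000000] = 2.852093
  V(1,0) = exp(-r*dt) * [p*39.418763 + (1-p)*15.177999] = 26.751158
  V(1,1) = exp(-r*dt) * [p*15.177999 + (1-p)*2.852093] = 8.741658
  V(0,0) = exp(-r*dt) * [p*26.751158 + (1-p)*8.741658] = 17.342387

Answer: Price = V(0,0) = 17.3424


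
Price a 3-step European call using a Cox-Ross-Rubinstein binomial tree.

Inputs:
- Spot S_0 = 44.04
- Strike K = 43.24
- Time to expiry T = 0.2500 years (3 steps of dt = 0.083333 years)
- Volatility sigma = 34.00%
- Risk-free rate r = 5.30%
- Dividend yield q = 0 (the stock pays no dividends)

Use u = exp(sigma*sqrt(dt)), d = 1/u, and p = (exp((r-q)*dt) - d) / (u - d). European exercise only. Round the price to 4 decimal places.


dt = T/N = 0.083333
u = exp(sigma*sqrt(dt)) = 1.103128; d = 1/u = 0.906513
p = (exp((r-q)*dt) - d) / (u - d) = 0.497996
Discount per step: exp(-r*dt) = 0.995593
Stock lattice S(k, i) with i counting down-moves:
  k=0: S(0,0) = 44.0400
  k=1: S(1,0) = 48.5817; S(1,1) = 39.9228
  k=2: S(2,0) = 53.5919; S(2,1) = 44.0400; S(2,2) = 36.1906
  k=3: S(3,0) = 59.1187; S(3,1) = 48.5817; S(3,2) = 39.9228; S(3,3) = 32.8073
Terminal payoffs V(N, i) = max(S_T - K, 0):
  V(3,0) = 15.878680; V(3,1) = 5.341746; V(3,2) = 0.000000; V(3,3) = 0.000000
Backward induction: V(k, i) = exp(-r*dt) * [p * V(k+1, i) + (1-p) * V(k+1, i+1)].
  V(2,0) = exp(-r*dt) * [p*15.878680 + (1-p)*5.341746] = 10.542427
  V(2,1) = exp(-r*dt) * [p*5.341746 + (1-p)*0.000000] = 2.648443
  V(2,2) = exp(-r*dt) * [p*0.000000 + (1-p)*0.000000] = 0.000000
  V(1,0) = exp(-r*dt) * [p*10.542427 + (1-p)*2.648443] = 6.550616
  V(1,1) = exp(-r*dt) * [p*2.648443 + (1-p)*0.000000] = 1.313100
  V(0,0) = exp(-r*dt) * [p*6.550616 + (1-p)*1.313100] = 3.904079

Answer: Price = V(0,0) = 3.9041


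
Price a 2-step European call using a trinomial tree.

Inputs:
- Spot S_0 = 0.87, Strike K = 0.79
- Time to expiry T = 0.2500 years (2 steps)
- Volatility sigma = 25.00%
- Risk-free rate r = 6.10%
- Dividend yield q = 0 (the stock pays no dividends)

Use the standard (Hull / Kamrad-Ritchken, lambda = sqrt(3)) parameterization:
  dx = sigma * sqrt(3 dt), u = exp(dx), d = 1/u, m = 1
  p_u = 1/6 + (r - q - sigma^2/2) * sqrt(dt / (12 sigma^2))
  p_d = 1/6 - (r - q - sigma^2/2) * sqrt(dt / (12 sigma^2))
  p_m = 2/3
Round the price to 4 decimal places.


dt = T/N = 0.125000; dx = sigma*sqrt(3*dt) = 0.153093
u = exp(dx) = 1.165433; d = 1/u = 0.858050
p_u = 0.178812, p_m = 0.666667, p_d = 0.154521
Discount per step: exp(-r*dt) = 0.992404
Stock lattice S(k, j) with j the centered position index:
  k=0: S(0,+0) = 0.8700
  k=1: S(1,-1) = 0.7465; S(1,+0) = 0.8700; S(1,+1) = 1.0139
  k=2: S(2,-2) = 0.6405; S(2,-1) = 0.7465; S(2,+0) = 0.8700; S(2,+1) = 1.0139; S(2,+2) = 1.1817
Terminal payoffs V(N, j) = max(S_T - K, 0):
  V(2,-2) = 0.000000; V(2,-1) = 0.000000; V(2,+0) = 0.080000; V(2,+1) = 0.223927; V(2,+2) = 0.391665
Backward induction: V(k, j) = exp(-r*dt) * [p_u * V(k+1, j+1) + p_m * V(k+1, j) + p_d * V(k+1, j-1)]
  V(1,-1) = exp(-r*dt) * [p_u*0.080000 + p_m*0.000000 + p_d*0.000000] = 0.014196
  V(1,+0) = exp(-r*dt) * [p_u*0.223927 + p_m*0.080000 + p_d*0.000000] = 0.092665
  V(1,+1) = exp(-r*dt) * [p_u*0.391665 + p_m*0.223927 + p_d*0.080000] = 0.229921
  V(0,+0) = exp(-r*dt) * [p_u*0.229921 + p_m*0.092665 + p_d*0.014196] = 0.104285

Answer: Price = V(0,0) = 0.1043


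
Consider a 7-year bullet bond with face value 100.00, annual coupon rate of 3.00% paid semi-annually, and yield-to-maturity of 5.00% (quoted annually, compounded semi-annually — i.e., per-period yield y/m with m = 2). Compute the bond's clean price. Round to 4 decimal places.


Coupon per period c = face * coupon_rate / m = 1.500000
Periods per year m = 2; per-period yield y/m = 0.025000
Number of cashflows N = 14
Cashflows (t years, CF_t, discount factor 1/(1+y/m)^(m*t), PV):
  t = 0.5000: CF_t = 1.500000, DF = 0.975610, PV = 1.463415
  t = 1.0000: CF_t = 1.500000, DF = 0.951814, PV = 1.427722
  t = 1.5000: CF_t = 1.500000, DF = 0.928599, PV = 1.392899
  t = 2.0000: CF_t = 1.500000, DF = 0.905951, PV = 1.358926
  t = 2.5000: CF_t = 1.500000, DF = 0.883854, PV = 1.325781
  t = 3.0000: CF_t = 1.500000, DF = 0.862297, PV = 1.293445
  t = 3.5000: CF_t = 1.500000, DF = 0.841265, PV = 1.261898
  t = 4.0000: CF_t = 1.500000, DF = 0.820747, PV = 1.231120
  t = 4.5000: CF_t = 1.500000, DF = 0.800728, PV = 1.201093
  t = 5.0000: CF_t = 1.500000, DF = 0.781198, PV = 1.171798
  t = 5.5000: CF_t = 1.500000, DF = 0.762145, PV = 1.143217
  t = 6.0000: CF_t = 1.500000, DF = 0.743556, PV = 1.115334
  t = 6.5000: CF_t = 1.500000, DF = 0.725420, PV = 1.088131
  t = 7.0000: CF_t = 101.500000, DF = 0.707727, PV = 71.834310
Price P = sum_t PV_t = 88.309088

Answer: Price = 88.3091


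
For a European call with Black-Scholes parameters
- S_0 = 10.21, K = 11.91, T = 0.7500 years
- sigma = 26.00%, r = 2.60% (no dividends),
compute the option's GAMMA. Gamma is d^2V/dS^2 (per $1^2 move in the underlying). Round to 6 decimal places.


Answer: Gamma = 0.154292

Derivation:
d1 = -0.4847999160; d2 = -0.7099665210
phi(d1) = 0.3547102526; exp(-qT) = 1.0000000000; exp(-rT) = 0.9806888952
Gamma = exp(-qT) * phi(d1) / (S * sigma * sqrt(T)) = 1.0000000000 * 0.3547102526 / (10.2100 * 0.2600 * 0.8660254038) = 0.154292


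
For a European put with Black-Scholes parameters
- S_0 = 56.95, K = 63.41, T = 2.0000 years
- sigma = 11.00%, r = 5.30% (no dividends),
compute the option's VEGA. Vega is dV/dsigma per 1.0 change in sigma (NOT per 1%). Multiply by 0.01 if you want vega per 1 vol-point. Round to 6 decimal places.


d1 = 0.0684743705; d2 = -0.0870891213
phi(d1) = 0.3980081077; exp(-qT) = 1.0000000000; exp(-rT) = 0.8994246481
Vega = S * exp(-qT) * phi(d1) * sqrt(T) = 56.9500 * 1.0000000000 * 0.3980081077 * 1.4142135624 = 32.055359

Answer: Vega = 32.055359


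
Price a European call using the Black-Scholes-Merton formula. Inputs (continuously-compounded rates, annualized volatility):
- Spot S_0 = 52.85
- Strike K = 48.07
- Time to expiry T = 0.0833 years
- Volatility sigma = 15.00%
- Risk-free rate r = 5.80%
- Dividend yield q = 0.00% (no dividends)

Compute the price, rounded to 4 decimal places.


d1 = (ln(S/K) + (r - q + 0.5*sigma^2) * T) / (sigma * sqrt(T)) = 2.32298209
d2 = d1 - sigma * sqrt(T) = 2.27968948
exp(-rT) = 0.99518025; exp(-qT) = 1.00000000
C = S_0 * exp(-qT) * N(d1) - K * exp(-rT) * N(d2)
N(d1) = 0.98990994; N(d2) = 0.98868694
C = 52.8500 * 1.00000000 * 0.98990994 - 48.0700 * 0.99518025 * 0.98868694 = 5.0196

Answer: Price = 5.0196


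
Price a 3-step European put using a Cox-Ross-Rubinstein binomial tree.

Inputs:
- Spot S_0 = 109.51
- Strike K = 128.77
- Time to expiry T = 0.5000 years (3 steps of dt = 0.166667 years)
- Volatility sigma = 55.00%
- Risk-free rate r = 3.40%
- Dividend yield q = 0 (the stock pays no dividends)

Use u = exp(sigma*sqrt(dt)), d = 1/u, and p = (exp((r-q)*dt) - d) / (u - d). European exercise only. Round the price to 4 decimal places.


Answer: Price = V(0,0) = 27.9183

Derivation:
dt = T/N = 0.166667
u = exp(sigma*sqrt(dt)) = 1.251742; d = 1/u = 0.798886
p = (exp((r-q)*dt) - d) / (u - d) = 0.456649
Discount per step: exp(-r*dt) = 0.994349
Stock lattice S(k, i) with i counting down-moves:
  k=0: S(0,0) = 109.5100
  k=1: S(1,0) = 137.0783; S(1,1) = 87.4860
  k=2: S(2,0) = 171.5868; S(2,1) = 109.5100; S(2,2) = 69.8914
  k=3: S(3,0) = 214.7824; S(3,1) = 137.0783; S(3,2) = 87.4860; S(3,3) = 55.8353
Terminal payoffs V(N, i) = max(K - S_T, 0):
  V(3,0) = 0.000000; V(3,1) = 0.000000; V(3,2) = 41.283954; V(3,3) = 72.934705
Backward induction: V(k, i) = exp(-r*dt) * [p * V(k+1, i) + (1-p) * V(k+1, i+1)].
  V(2,0) = exp(-r*dt) * [p*0.000000 + (1-p)*0.000000] = 0.000000
  V(2,1) = exp(-r*dt) * [p*0.000000 + (1-p)*41.283954] = 22.304915
  V(2,2) = exp(-r*dt) * [p*41.283954 + (1-p)*72.934705] = 58.150957
  V(1,0) = exp(-r*dt) * [p*0.000000 + (1-p)*22.304915] = 12.050911
  V(1,1) = exp(-r*dt) * [p*22.304915 + (1-p)*58.150957] = 41.545796
  V(0,0) = exp(-r*dt) * [p*12.050911 + (1-p)*41.545796] = 27.918327
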